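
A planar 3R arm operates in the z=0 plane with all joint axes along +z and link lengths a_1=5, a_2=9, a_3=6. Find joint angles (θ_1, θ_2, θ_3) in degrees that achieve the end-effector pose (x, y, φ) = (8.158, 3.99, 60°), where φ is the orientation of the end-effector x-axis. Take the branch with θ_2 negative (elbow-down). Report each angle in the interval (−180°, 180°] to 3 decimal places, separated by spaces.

108.672 -149.997 101.325

wrist centre = target − a_3·(cos φ, sin φ) = (5.1580, -1.2062)
cos θ_2 = (28.0598−5²−9²)/(2·5·9) = -0.8660; θ_2 = -149.9974° (elbow-down)
β = atan2(-1.2062,5.1580) = -13.1616°; ψ = atan2(-4.5004,-2.7940) = -121.8339°
θ_1 = β − ψ = 108.6723°
θ_3 = φ − θ_1 − θ_2 = 101.3251° (wrapped to (-180°,180°])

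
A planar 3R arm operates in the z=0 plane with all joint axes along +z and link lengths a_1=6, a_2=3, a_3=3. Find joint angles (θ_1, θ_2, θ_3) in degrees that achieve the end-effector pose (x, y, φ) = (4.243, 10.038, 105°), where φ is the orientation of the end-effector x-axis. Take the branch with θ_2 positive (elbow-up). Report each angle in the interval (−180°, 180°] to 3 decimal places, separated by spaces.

44.998 29.997 30.004

wrist centre = target − a_3·(cos φ, sin φ) = (5.0195, 7.1402)
cos θ_2 = (76.1777−6²−3²)/(2·6·3) = 0.8660; θ_2 = 29.9974° (elbow-up)
β = atan2(7.1402,5.0195) = 54.8934°; ψ = atan2(1.4999,8.5981) = 9.8953°
θ_1 = β − ψ = 44.9982°
θ_3 = φ − θ_1 − θ_2 = 30.0044° (wrapped to (-180°,180°])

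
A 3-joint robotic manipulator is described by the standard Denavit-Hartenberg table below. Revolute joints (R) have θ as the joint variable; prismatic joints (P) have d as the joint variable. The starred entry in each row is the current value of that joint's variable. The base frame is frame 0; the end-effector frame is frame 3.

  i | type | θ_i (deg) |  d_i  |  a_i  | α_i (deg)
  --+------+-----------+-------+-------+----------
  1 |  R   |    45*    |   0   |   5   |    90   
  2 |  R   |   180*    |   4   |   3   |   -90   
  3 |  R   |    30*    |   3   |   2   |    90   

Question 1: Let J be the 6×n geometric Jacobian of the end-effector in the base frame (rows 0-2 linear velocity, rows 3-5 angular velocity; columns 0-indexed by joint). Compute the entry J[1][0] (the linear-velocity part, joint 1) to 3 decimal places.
axis z_0 = ẑ; lever o_n−o_0 = (2.3108,-1.9319,-3.0000)
cross product → J_v[:, 0] = (1.9319,2.3108,-0.0000)
J_ω[:, 0] = z_0
entry J[1][0] = 2.3108

2.311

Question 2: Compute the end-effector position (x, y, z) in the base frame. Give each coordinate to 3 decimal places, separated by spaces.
after link 1: o_1 = (3.5355, 3.5355, 0.0000)
after link 2: o_2 = (4.2426, -1.4142, 0.0000)
after link 3: o_3 = (2.3108, -1.9319, -3.0000)

2.311 -1.932 -3.000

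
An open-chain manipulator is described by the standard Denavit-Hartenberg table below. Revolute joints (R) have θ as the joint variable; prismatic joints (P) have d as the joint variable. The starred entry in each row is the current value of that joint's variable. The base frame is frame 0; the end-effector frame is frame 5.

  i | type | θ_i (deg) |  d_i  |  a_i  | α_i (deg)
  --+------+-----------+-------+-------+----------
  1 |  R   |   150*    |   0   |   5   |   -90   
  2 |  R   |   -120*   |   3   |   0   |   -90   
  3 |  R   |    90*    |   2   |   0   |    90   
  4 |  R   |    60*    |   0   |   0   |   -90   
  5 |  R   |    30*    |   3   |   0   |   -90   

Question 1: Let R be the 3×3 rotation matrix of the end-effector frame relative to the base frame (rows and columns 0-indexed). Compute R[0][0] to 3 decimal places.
End-effector x-axis (col 0 of R) = (-0.5625,0.8248,-0.0580)
R[0][0] = -0.5625

-0.562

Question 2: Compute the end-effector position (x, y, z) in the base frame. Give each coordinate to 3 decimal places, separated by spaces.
after link 1: o_1 = (-4.3301, 2.5000, 0.0000)
after link 2: o_2 = (-5.8301, -0.0981, 0.0000)
after link 3: o_3 = (-7.3301, 0.7679, 1.0000)
after link 4: o_4 = (-7.3301, 0.7679, 1.0000)
after link 5: o_5 = (-9.7542, -0.8325, 1.7500)

-9.754 -0.833 1.750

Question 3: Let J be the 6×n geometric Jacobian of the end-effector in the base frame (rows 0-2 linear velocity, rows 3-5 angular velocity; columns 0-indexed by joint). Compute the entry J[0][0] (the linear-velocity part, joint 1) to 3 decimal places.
0.833

axis z_0 = ẑ; lever o_n−o_0 = (-9.7542,-0.8325,1.7500)
cross product → J_v[:, 0] = (0.8325,-9.7542,0.0000)
J_ω[:, 0] = z_0
entry J[0][0] = 0.8325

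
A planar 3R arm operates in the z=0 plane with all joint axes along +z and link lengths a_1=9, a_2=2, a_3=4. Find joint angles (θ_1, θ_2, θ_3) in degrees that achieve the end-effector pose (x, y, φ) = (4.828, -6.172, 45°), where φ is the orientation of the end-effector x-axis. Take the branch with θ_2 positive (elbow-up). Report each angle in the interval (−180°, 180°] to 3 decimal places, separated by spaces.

wrist centre = target − a_3·(cos φ, sin φ) = (1.9996, -9.0004)
cos θ_2 = (85.0060−9²−2²)/(2·9·2) = 0.0002; θ_2 = 89.9905° (elbow-up)
β = atan2(-9.0004,1.9996) = -77.4744°; ψ = atan2(2.0000,9.0003) = 12.5284°
θ_1 = β − ψ = -90.0027°
θ_3 = φ − θ_1 − θ_2 = 45.0122° (wrapped to (-180°,180°])

-90.003 89.990 45.012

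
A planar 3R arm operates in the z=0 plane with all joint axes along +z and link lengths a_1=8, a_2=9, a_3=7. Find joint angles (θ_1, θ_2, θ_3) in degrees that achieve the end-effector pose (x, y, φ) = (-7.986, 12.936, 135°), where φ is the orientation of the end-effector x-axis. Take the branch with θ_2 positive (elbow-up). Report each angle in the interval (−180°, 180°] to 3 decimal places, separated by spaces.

wrist centre = target − a_3·(cos φ, sin φ) = (-3.0363, 7.9863)
cos θ_2 = (72.9991−8²−9²)/(2·8·9) = -0.5000; θ_2 = 120.0004° (elbow-up)
β = atan2(7.9863,-3.0363) = 110.8160°; ψ = atan2(7.7942,3.4999) = 65.8178°
θ_1 = β − ψ = 44.9983°
θ_3 = φ − θ_1 − θ_2 = -29.9987° (wrapped to (-180°,180°])

44.998 120.000 -29.999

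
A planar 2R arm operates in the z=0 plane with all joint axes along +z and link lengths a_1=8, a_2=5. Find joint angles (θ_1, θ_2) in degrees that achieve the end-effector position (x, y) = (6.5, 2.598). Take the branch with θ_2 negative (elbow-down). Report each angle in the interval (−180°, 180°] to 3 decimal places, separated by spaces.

cos θ_2 = (48.9996−8²−5²)/(2·8·5) = -0.5000; θ_2 = -120.0003° (elbow-down)
β = atan2(2.5980,6.5000) = 21.7862°; ψ = atan2(-4.3301,5.5000) = -38.2132°
θ_1 = β − ψ = 59.9995°

59.999 -120.000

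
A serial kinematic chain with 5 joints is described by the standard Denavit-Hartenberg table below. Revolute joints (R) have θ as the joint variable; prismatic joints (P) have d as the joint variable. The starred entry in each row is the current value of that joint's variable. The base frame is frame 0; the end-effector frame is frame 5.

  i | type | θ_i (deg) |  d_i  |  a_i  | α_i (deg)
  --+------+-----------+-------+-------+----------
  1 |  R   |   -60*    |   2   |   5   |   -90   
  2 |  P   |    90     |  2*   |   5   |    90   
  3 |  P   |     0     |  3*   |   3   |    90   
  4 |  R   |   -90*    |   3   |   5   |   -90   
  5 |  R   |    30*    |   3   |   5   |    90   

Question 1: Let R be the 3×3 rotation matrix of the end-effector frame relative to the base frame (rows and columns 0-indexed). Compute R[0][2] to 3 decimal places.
End-effector z-axis (col 2 of R) = (-1.0000,-0.0000,-0.0000)
R[0][2] = -1.0000

-1.000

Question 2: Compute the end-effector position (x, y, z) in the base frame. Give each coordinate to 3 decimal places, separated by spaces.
after link 1: o_1 = (2.5000, -4.3301, 2.0000)
after link 2: o_2 = (4.2321, -3.3301, -3.0000)
after link 3: o_3 = (5.7321, -5.9282, -6.0000)
after link 4: o_4 = (0.6340, -3.0981, -6.0000)
after link 5: o_5 = (0.6340, 1.9019, -9.0000)

0.634 1.902 -9.000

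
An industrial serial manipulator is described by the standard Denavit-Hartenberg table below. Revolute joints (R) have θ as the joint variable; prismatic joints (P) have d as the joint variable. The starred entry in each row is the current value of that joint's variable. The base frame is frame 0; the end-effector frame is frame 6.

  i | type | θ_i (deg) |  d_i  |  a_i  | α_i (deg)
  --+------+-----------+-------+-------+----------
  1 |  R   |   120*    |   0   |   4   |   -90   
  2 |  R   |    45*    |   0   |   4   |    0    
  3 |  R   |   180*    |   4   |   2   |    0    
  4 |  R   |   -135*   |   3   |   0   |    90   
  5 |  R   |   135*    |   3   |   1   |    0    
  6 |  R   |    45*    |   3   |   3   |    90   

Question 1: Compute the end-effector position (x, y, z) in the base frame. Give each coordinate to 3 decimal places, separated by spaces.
after link 1: o_1 = (-2.0000, 3.4641, 0.0000)
after link 2: o_2 = (-3.4142, 5.9136, -2.8284)
after link 3: o_3 = (-6.1712, 2.6888, -1.4142)
after link 4: o_4 = (-8.7693, 1.1888, -1.4142)
after link 5: o_5 = (-10.8817, 3.4334, -0.7071)
after link 6: o_6 = (-12.3817, 6.0314, 2.2929)

-12.382 6.031 2.293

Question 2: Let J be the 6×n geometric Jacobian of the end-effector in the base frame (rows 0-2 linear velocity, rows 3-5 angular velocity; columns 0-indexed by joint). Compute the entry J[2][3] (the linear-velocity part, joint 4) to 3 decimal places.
axis z_3 = (-0.8660,-0.5000,0.0000); lever o_n−o_3 = (-6.2104,3.3426,3.7071)
cross product → J_v[:, 3] = (-1.8536,3.2104,-6.0000)
J_ω[:, 3] = z_3
entry J[2][3] = -6.0000

-6.000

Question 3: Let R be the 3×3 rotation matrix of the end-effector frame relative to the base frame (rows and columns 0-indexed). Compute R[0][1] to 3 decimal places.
-0.500

End-effector y-axis (col 1 of R) = (-0.5000,0.8660,0.0000)
R[0][1] = -0.5000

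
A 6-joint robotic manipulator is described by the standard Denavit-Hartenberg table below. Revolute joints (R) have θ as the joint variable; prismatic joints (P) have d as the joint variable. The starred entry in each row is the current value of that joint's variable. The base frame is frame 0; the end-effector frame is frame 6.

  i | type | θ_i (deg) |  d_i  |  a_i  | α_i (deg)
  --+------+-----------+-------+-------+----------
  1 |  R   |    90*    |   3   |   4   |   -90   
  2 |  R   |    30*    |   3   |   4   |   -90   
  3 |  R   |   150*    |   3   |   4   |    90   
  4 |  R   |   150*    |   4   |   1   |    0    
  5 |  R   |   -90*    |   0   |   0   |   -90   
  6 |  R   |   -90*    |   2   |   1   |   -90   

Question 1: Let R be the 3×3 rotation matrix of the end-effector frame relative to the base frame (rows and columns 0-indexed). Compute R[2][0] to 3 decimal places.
-0.250

End-effector x-axis (col 0 of R) = (0.8660,0.4330,-0.2500)
R[2][0] = -0.2500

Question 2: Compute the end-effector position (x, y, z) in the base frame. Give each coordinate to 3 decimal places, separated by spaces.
2.031 6.328 -3.540

after link 1: o_1 = (0.0000, 4.0000, 3.0000)
after link 2: o_2 = (-3.0000, 7.4641, 1.0000)
after link 3: o_3 = (-1.0000, 2.9641, 0.1340)
after link 4: o_4 = (2.0311, 5.0957, -1.6740)
after link 5: o_5 = (2.0311, 5.0957, -1.6740)
after link 6: o_6 = (2.0311, 6.3277, -3.5401)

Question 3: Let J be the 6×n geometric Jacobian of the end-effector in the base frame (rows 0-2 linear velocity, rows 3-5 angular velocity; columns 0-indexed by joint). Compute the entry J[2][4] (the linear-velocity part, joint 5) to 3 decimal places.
axis z_4 = (0.8660,0.4330,-0.2500); lever o_n−o_4 = (0.0000,1.2321,-1.8660)
cross product → J_v[:, 4] = (-0.5000,1.6160,1.0670)
J_ω[:, 4] = z_4
entry J[2][4] = 1.0670

1.067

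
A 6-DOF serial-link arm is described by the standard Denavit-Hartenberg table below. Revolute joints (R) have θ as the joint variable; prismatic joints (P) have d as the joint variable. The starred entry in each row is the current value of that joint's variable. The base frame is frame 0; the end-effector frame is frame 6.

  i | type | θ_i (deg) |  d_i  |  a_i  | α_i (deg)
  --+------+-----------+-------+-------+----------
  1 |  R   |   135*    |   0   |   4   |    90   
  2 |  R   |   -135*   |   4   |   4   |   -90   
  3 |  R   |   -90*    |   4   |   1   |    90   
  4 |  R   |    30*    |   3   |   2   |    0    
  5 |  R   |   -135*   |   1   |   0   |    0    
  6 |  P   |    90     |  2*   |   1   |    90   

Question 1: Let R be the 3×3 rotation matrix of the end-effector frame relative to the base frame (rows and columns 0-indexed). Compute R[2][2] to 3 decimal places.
0.683

End-effector z-axis (col 2 of R) = (0.3000,-0.6660,0.6830)
R[2][2] = 0.6830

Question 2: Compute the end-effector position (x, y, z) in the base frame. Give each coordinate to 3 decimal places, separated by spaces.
after link 1: o_1 = (-2.8284, 2.8284, 0.0000)
after link 2: o_2 = (2.0000, 3.6569, -2.8284)
after link 3: o_3 = (0.7071, 6.3640, -5.6569)
after link 4: o_4 = (-0.0681, 9.5887, -4.2426)
after link 5: o_5 = (-0.5681, 10.0887, -3.5355)
after link 6: o_6 = (-0.7557, 11.6423, -1.9383)

-0.756 11.642 -1.938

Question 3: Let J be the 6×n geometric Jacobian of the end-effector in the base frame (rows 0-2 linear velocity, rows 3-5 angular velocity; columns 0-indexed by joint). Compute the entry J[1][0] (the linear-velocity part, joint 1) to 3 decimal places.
axis z_0 = ẑ; lever o_n−o_0 = (-0.7557,11.6423,-1.9383)
cross product → J_v[:, 0] = (-11.6423,-0.7557,0.0000)
J_ω[:, 0] = z_0
entry J[1][0] = -0.7557

-0.756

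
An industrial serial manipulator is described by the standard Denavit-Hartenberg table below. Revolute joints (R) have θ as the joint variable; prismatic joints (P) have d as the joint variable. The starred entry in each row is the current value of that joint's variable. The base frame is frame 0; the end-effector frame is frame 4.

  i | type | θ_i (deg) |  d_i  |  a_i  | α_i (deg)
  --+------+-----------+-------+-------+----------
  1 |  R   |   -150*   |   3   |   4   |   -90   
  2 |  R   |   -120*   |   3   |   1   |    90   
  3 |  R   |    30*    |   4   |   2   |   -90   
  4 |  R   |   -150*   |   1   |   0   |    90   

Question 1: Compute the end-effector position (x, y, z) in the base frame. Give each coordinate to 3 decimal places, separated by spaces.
2.935 -3.924 2.933

after link 1: o_1 = (-3.4641, -2.0000, 3.0000)
after link 2: o_2 = (-1.5311, -4.3481, 3.8660)
after link 3: o_3 = (2.7189, -3.0490, 3.3660)
after link 4: o_4 = (2.9354, -3.9240, 2.9330)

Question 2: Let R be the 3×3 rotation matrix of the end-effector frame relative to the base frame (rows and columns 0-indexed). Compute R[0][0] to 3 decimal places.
End-effector x-axis (col 0 of R) = (-0.1663,0.4040,-0.8995)
R[0][0] = -0.1663

-0.166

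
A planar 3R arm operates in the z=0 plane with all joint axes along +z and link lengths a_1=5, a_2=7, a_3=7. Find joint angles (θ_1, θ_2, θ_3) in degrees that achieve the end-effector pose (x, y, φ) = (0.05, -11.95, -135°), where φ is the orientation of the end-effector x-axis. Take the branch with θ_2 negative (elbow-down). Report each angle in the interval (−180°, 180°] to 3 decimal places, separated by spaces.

-0.003 -89.999 -44.998

wrist centre = target − a_3·(cos φ, sin φ) = (4.9997, -7.0003)
cos θ_2 = (74.0010−5²−7²)/(2·5·7) = 0.0000; θ_2 = -89.9992° (elbow-down)
β = atan2(-7.0003,4.9997) = -54.4647°; ψ = atan2(-7.0000,5.0001) = -54.4618°
θ_1 = β − ψ = -0.0029°
θ_3 = φ − θ_1 − θ_2 = -44.9979° (wrapped to (-180°,180°])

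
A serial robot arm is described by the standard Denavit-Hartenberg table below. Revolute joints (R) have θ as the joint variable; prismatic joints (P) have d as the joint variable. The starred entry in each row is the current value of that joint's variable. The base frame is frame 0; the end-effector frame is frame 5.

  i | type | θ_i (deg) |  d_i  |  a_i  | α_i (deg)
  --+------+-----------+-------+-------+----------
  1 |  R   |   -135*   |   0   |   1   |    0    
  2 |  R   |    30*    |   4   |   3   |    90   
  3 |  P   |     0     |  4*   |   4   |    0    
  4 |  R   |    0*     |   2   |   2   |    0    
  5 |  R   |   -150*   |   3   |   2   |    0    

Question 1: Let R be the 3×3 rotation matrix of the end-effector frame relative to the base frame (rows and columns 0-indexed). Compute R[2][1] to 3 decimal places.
-0.866

End-effector y-axis (col 1 of R) = (-0.1294,-0.4830,-0.8660)
R[2][1] = -0.8660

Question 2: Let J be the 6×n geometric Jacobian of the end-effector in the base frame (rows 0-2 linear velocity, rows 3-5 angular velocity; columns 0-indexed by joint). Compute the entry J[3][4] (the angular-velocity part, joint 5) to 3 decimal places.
-0.966

axis z_4 = (-0.9659,0.2588,0.0000); lever o_n−o_4 = (-2.4495,2.4495,-1.0000)
cross product → J_v[:, 4] = (-0.2588,-0.9659,-1.7321)
J_ω[:, 4] = z_4
entry J[3][4] = -0.9659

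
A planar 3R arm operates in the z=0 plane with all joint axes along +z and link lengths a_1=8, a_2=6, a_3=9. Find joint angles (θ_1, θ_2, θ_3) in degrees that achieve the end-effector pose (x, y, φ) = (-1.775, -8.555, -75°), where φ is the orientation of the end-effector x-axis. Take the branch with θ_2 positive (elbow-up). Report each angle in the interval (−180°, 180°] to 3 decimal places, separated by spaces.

wrist centre = target − a_3·(cos φ, sin φ) = (-4.1044, 0.1383)
cos θ_2 = (16.8650−8²−6²)/(2·8·6) = -0.8660; θ_2 = 149.9959° (elbow-up)
β = atan2(0.1383,-4.1044) = 178.0697°; ψ = atan2(3.0004,2.8041) = 46.9370°
θ_1 = β − ψ = 131.1326°
θ_3 = φ − θ_1 − θ_2 = 3.8715° (wrapped to (-180°,180°])

131.133 149.996 3.871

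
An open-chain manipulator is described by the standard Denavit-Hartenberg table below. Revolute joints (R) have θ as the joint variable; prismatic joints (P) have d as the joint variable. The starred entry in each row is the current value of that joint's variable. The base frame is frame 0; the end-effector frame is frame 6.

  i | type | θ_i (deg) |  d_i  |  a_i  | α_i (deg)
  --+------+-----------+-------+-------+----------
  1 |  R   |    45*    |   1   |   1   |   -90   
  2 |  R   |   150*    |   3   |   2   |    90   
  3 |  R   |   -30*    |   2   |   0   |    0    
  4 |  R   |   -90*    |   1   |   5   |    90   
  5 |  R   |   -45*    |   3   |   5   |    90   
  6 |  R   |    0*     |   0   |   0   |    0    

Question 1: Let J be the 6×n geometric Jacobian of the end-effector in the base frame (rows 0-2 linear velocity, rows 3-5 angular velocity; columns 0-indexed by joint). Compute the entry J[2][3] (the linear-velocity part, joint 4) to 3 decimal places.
-2.946

axis z_3 = (0.3536,0.3536,-0.8660); lever o_n−o_3 = (7.4743,-0.8583,5.6288)
cross product → J_v[:, 3] = (1.2468,-8.4630,-2.9460)
J_ω[:, 3] = z_3
entry J[2][3] = -2.9460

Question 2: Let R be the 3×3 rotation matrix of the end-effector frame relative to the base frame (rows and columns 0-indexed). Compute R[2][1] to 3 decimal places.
0.433

End-effector y-axis (col 1 of R) = (0.1768,0.8839,0.4330)
R[2][1] = 0.4330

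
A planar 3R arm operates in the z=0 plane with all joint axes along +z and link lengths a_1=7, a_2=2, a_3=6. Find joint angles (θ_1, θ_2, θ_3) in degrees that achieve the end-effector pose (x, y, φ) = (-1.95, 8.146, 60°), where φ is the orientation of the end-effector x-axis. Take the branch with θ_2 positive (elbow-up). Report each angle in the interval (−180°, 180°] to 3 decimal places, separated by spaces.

wrist centre = target − a_3·(cos φ, sin φ) = (-4.9500, 2.9498)
cos θ_2 = (33.2041−7²−2²)/(2·7·2) = -0.7070; θ_2 = 134.9911° (elbow-up)
β = atan2(2.9498,-4.9500) = 149.2081°; ψ = atan2(1.4144,5.5860) = 14.2092°
θ_1 = β − ψ = 134.9988°
θ_3 = φ − θ_1 − θ_2 = 150.0101° (wrapped to (-180°,180°])

134.999 134.991 150.010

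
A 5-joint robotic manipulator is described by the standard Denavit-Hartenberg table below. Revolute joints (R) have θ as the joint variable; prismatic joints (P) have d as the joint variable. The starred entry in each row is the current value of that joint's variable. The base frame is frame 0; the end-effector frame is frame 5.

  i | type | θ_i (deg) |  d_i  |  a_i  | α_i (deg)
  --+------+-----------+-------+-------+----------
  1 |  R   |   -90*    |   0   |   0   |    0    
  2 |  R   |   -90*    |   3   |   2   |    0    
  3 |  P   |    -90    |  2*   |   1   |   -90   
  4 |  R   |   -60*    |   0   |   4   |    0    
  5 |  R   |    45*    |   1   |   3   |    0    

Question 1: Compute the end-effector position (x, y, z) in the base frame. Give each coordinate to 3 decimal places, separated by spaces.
after link 1: o_1 = (0.0000, 0.0000, 0.0000)
after link 2: o_2 = (-2.0000, -0.0000, 3.0000)
after link 3: o_3 = (-2.0000, 1.0000, 5.0000)
after link 4: o_4 = (-2.0000, 3.0000, 8.4641)
after link 5: o_5 = (-3.0000, 5.8978, 9.2406)

-3.000 5.898 9.241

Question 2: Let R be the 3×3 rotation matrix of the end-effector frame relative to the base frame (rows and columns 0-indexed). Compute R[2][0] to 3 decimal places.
0.259

End-effector x-axis (col 0 of R) = (-0.0000,0.9659,0.2588)
R[2][0] = 0.2588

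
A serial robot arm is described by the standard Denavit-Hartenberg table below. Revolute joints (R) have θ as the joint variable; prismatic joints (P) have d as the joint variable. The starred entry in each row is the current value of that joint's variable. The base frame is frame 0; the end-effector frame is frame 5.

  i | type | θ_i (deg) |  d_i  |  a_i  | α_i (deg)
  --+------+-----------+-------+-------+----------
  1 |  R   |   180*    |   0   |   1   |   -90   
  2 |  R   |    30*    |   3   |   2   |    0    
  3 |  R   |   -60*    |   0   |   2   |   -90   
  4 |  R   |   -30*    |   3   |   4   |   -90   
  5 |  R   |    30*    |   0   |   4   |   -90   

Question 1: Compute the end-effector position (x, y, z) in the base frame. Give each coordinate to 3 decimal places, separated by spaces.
after link 1: o_1 = (-1.0000, 0.0000, 0.0000)
after link 2: o_2 = (-2.7321, -3.0000, -1.0000)
after link 3: o_3 = (-4.4641, -3.0000, 0.0000)
after link 4: o_4 = (-8.9641, -5.0000, -0.8660)
after link 5: o_5 = (-10.5622, -6.7321, 2.3660)

-10.562 -6.732 2.366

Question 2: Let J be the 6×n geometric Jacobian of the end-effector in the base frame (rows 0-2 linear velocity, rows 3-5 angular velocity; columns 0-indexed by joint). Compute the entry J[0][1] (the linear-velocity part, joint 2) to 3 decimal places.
-2.366

axis z_1 = (-0.0000,-1.0000,0.0000); lever o_n−o_1 = (-9.5622,-6.7321,2.3660)
cross product → J_v[:, 1] = (-2.3660,-0.0000,-9.5622)
J_ω[:, 1] = z_1
entry J[0][1] = -2.3660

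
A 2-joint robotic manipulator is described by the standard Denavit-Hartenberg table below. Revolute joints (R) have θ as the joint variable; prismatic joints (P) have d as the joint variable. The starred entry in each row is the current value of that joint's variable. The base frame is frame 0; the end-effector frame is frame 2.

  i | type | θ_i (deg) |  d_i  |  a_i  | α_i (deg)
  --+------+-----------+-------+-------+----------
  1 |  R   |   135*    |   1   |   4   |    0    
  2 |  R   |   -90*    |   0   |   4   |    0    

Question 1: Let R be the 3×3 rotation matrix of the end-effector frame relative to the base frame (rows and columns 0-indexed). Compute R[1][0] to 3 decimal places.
End-effector x-axis (col 0 of R) = (0.7071,0.7071,0.0000)
R[1][0] = 0.7071

0.707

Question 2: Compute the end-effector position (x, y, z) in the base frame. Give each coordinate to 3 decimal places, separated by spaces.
0.000 5.657 1.000

after link 1: o_1 = (-2.8284, 2.8284, 1.0000)
after link 2: o_2 = (0.0000, 5.6569, 1.0000)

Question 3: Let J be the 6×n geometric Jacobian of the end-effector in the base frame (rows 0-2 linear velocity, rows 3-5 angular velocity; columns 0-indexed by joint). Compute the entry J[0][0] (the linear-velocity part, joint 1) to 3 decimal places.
axis z_0 = ẑ; lever o_n−o_0 = (0.0000,5.6569,1.0000)
cross product → J_v[:, 0] = (-5.6569,0.0000,0.0000)
J_ω[:, 0] = z_0
entry J[0][0] = -5.6569

-5.657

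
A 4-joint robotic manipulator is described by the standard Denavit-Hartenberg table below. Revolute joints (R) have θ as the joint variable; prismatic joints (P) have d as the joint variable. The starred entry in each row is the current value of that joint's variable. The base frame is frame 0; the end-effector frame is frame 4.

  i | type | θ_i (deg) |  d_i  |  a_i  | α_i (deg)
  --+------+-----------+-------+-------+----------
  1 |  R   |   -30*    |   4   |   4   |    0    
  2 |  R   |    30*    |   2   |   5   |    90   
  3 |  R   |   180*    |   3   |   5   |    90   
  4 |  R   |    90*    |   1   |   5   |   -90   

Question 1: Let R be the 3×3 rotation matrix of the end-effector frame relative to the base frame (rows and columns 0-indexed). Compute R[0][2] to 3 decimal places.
End-effector z-axis (col 2 of R) = (1.0000,-0.0000,-0.0000)
R[0][2] = 1.0000

1.000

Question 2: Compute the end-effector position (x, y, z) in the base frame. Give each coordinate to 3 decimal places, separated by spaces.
3.464 -10.000 7.000

after link 1: o_1 = (3.4641, -2.0000, 4.0000)
after link 2: o_2 = (8.4641, -2.0000, 6.0000)
after link 3: o_3 = (3.4641, -5.0000, 6.0000)
after link 4: o_4 = (3.4641, -10.0000, 7.0000)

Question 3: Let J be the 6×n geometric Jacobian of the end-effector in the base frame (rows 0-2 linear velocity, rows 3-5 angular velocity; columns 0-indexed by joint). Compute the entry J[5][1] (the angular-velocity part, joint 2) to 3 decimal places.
1.000

axis z_1 = (0.0000,0.0000,1.0000); lever o_n−o_1 = (0.0000,-8.0000,3.0000)
cross product → J_v[:, 1] = (8.0000,0.0000,-0.0000)
J_ω[:, 1] = z_1
entry J[5][1] = 1.0000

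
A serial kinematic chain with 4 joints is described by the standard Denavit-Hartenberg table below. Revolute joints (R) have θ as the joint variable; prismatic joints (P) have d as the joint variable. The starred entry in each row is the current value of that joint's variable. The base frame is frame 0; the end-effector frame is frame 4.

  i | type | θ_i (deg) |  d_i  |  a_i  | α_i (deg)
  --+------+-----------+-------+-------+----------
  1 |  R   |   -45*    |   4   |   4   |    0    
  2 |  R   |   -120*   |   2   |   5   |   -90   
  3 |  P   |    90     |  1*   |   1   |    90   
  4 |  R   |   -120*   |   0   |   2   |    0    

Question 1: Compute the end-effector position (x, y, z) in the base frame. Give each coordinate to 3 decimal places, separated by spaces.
after link 1: o_1 = (2.8284, -2.8284, 4.0000)
after link 2: o_2 = (-2.0012, -4.1225, 6.0000)
after link 3: o_3 = (-1.7424, -5.0884, 5.0000)
after link 4: o_4 = (-2.1907, -3.4154, 6.0000)

-2.191 -3.415 6.000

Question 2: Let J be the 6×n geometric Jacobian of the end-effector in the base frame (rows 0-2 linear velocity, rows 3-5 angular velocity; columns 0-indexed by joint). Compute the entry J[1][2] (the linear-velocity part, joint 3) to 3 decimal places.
prismatic axis z_2 = (0.2588,-0.9659,0.0000)
J_v[:, 2] = z_2; J_ω[:, 2] = (0,0,0)
entry J[1][2] = -0.9659

-0.966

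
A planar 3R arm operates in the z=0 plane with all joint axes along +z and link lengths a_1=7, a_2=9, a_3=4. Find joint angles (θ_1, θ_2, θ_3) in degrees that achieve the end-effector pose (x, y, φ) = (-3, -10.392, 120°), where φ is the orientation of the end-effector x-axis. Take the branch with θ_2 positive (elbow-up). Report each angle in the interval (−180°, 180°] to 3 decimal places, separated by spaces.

wrist centre = target − a_3·(cos φ, sin φ) = (-1.0000, -13.8561)
cos θ_2 = (192.9916−7²−9²)/(2·7·9) = 0.4999; θ_2 = 60.0044° (elbow-up)
β = atan2(-13.8561,-1.0000) = -94.1279°; ψ = atan2(7.7946,11.4994) = 34.1304°
θ_1 = β − ψ = -128.2583°
θ_3 = φ − θ_1 − θ_2 = -171.7461° (wrapped to (-180°,180°])

-128.258 60.004 -171.746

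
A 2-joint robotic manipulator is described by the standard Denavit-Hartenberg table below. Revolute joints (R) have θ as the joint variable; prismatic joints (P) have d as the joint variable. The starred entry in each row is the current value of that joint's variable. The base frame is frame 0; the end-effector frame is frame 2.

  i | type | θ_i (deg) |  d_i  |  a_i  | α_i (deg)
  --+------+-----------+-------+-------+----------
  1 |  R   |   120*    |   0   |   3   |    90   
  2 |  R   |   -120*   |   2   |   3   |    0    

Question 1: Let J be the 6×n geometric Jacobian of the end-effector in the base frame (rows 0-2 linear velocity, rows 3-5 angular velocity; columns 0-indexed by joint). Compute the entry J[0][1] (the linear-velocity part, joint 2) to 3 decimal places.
axis z_1 = (0.8660,0.5000,0.0000); lever o_n−o_1 = (2.4821,-0.2990,-2.5981)
cross product → J_v[:, 1] = (-1.2990,2.2500,-1.5000)
J_ω[:, 1] = z_1
entry J[0][1] = -1.2990

-1.299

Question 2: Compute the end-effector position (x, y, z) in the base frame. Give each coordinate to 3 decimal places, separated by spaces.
after link 1: o_1 = (-1.5000, 2.5981, 0.0000)
after link 2: o_2 = (0.9821, 2.2990, -2.5981)

0.982 2.299 -2.598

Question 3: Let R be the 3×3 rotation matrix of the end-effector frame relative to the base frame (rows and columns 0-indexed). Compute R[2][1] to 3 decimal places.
-0.500

End-effector y-axis (col 1 of R) = (-0.4330,0.7500,-0.5000)
R[2][1] = -0.5000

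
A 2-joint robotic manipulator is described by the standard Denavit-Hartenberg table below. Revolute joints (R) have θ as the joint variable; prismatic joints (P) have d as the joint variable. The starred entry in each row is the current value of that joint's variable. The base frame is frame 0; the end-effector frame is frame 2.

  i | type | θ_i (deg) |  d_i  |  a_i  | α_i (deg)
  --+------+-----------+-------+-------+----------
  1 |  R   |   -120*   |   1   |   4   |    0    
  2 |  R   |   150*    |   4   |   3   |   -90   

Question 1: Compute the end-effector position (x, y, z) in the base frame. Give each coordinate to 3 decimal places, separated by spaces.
0.598 -1.964 5.000

after link 1: o_1 = (-2.0000, -3.4641, 1.0000)
after link 2: o_2 = (0.5981, -1.9641, 5.0000)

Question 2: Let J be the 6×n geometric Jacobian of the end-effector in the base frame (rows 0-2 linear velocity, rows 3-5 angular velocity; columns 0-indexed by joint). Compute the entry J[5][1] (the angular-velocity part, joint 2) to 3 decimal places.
axis z_1 = (0.0000,0.0000,1.0000); lever o_n−o_1 = (2.5981,1.5000,4.0000)
cross product → J_v[:, 1] = (-1.5000,2.5981,0.0000)
J_ω[:, 1] = z_1
entry J[5][1] = 1.0000

1.000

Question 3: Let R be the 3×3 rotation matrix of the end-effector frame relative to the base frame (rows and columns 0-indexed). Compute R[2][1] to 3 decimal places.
End-effector y-axis (col 1 of R) = (-0.0000,0.0000,-1.0000)
R[2][1] = -1.0000

-1.000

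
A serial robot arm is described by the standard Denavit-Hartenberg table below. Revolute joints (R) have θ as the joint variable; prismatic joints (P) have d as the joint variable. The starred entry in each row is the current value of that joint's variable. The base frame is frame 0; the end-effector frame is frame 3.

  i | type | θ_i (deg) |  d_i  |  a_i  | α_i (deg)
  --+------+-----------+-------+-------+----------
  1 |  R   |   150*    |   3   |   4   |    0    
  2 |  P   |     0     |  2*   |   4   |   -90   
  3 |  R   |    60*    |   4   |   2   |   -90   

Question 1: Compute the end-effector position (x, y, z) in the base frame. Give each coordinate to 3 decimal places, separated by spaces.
after link 1: o_1 = (-3.4641, 2.0000, 3.0000)
after link 2: o_2 = (-6.9282, 4.0000, 5.0000)
after link 3: o_3 = (-9.7942, 1.0359, 3.2679)

-9.794 1.036 3.268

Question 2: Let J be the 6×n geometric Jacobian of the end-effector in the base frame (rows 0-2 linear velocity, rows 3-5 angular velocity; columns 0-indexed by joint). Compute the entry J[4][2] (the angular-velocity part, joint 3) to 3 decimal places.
axis z_2 = (-0.5000,-0.8660,0.0000); lever o_n−o_2 = (-2.8660,-2.9641,-1.7321)
cross product → J_v[:, 2] = (1.5000,-0.8660,-1.0000)
J_ω[:, 2] = z_2
entry J[4][2] = -0.8660

-0.866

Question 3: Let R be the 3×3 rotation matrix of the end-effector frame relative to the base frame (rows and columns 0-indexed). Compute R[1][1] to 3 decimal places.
0.866

End-effector y-axis (col 1 of R) = (0.5000,0.8660,-0.0000)
R[1][1] = 0.8660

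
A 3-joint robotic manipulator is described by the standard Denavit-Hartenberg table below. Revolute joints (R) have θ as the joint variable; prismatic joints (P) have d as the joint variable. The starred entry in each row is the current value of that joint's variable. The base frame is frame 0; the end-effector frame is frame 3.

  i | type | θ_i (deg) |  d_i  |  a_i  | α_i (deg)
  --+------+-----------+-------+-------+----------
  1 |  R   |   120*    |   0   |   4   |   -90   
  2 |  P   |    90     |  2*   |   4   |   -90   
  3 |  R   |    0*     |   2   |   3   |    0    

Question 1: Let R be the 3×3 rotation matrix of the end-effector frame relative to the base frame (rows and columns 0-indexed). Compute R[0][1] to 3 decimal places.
End-effector y-axis (col 1 of R) = (0.8660,0.5000,-0.0000)
R[0][1] = 0.8660

0.866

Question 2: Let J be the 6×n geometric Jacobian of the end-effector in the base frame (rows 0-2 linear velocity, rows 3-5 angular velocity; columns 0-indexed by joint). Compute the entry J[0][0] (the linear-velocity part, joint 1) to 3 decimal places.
axis z_0 = ẑ; lever o_n−o_0 = (-2.7321,0.7321,-7.0000)
cross product → J_v[:, 0] = (-0.7321,-2.7321,0.0000)
J_ω[:, 0] = z_0
entry J[0][0] = -0.7321

-0.732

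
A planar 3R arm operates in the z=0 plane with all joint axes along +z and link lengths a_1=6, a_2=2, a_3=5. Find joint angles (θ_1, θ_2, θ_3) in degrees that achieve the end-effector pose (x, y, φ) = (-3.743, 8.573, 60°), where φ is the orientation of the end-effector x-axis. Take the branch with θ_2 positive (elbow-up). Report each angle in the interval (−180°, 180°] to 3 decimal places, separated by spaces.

135.005 44.978 -119.983

wrist centre = target − a_3·(cos φ, sin φ) = (-6.2430, 4.2429)
cos θ_2 = (56.9770−6²−2²)/(2·6·2) = 0.7074; θ_2 = 44.9782° (elbow-up)
β = atan2(4.2429,-6.2430) = 145.7992°; ψ = atan2(1.4137,7.4148) = 10.7943°
θ_1 = β − ψ = 135.0049°
θ_3 = φ − θ_1 − θ_2 = -119.9830° (wrapped to (-180°,180°])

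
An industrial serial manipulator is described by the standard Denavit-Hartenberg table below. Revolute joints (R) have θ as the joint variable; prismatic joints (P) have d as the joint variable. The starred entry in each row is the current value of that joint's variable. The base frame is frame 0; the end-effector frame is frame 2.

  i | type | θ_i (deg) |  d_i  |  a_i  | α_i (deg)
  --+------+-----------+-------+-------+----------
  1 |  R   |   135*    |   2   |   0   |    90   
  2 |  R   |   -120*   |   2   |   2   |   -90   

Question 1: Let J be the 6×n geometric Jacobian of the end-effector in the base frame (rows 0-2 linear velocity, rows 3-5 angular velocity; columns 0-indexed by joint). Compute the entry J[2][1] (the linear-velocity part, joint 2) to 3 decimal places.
axis z_1 = (0.7071,0.7071,0.0000); lever o_n−o_1 = (2.1213,0.7071,-1.7321)
cross product → J_v[:, 1] = (-1.2247,1.2247,-1.0000)
J_ω[:, 1] = z_1
entry J[2][1] = -1.0000

-1.000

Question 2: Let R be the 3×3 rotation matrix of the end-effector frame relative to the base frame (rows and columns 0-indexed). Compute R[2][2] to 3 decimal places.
End-effector z-axis (col 2 of R) = (-0.6124,0.6124,-0.5000)
R[2][2] = -0.5000

-0.500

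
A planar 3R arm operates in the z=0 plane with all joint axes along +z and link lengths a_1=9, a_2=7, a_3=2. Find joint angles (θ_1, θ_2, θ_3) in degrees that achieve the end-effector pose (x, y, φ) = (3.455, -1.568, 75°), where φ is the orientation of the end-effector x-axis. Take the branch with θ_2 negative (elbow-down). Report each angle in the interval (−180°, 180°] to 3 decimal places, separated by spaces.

wrist centre = target − a_3·(cos φ, sin φ) = (2.9374, -3.4999)
cos θ_2 = (20.8771−9²−7²)/(2·9·7) = -0.8661; θ_2 = -150.0034° (elbow-down)
β = atan2(-3.4999,2.9374) = -49.9939°; ψ = atan2(-3.4996,2.9376) = -49.9897°
θ_1 = β − ψ = -0.0041°
θ_3 = φ − θ_1 − θ_2 = -134.9925° (wrapped to (-180°,180°])

-0.004 -150.003 -134.992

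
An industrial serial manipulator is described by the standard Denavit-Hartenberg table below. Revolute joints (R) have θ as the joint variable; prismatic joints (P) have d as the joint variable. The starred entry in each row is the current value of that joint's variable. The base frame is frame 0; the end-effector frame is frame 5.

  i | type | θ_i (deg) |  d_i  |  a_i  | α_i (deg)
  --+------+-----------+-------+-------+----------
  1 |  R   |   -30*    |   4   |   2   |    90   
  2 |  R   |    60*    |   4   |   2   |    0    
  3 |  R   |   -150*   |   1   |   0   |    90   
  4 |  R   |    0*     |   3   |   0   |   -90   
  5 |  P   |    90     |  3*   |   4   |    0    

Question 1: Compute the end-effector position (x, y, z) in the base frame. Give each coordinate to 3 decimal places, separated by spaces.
after link 1: o_1 = (1.7321, -1.0000, 4.0000)
after link 2: o_2 = (0.5981, -4.9641, 5.7321)
after link 3: o_3 = (0.0981, -5.8301, 5.7321)
after link 4: o_4 = (-2.5000, -4.3301, 5.7321)
after link 5: o_5 = (-0.5359, -8.9282, 5.7321)

-0.536 -8.928 5.732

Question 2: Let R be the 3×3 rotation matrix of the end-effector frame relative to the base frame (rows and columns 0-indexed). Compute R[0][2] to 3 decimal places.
End-effector z-axis (col 2 of R) = (-0.5000,-0.8660,0.0000)
R[0][2] = -0.5000

-0.500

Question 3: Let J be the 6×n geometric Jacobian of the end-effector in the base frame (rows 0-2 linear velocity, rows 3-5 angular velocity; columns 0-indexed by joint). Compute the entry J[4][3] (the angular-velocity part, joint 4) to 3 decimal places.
axis z_3 = (-0.8660,0.5000,0.0000); lever o_n−o_3 = (-0.6340,-3.0981,0.0000)
cross product → J_v[:, 3] = (0.0000,-0.0000,3.0000)
J_ω[:, 3] = z_3
entry J[4][3] = 0.5000

0.500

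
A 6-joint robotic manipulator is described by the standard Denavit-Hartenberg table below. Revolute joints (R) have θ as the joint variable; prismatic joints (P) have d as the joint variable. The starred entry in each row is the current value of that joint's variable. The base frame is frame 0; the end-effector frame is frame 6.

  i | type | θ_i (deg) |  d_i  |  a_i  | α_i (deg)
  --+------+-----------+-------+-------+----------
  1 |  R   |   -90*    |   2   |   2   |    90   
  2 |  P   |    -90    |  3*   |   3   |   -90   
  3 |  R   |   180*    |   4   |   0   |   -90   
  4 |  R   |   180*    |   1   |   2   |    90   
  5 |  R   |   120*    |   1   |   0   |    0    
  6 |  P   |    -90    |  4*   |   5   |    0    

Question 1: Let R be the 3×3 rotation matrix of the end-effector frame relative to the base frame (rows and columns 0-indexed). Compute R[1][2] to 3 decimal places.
End-effector z-axis (col 2 of R) = (-0.0000,1.0000,0.0000)
R[1][2] = 1.0000

1.000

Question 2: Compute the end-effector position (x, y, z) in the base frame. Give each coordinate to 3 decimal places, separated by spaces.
-6.500 -1.000 -7.330

after link 1: o_1 = (0.0000, -2.0000, 2.0000)
after link 2: o_2 = (-3.0000, -2.0000, -1.0000)
after link 3: o_3 = (-3.0000, -6.0000, -1.0000)
after link 4: o_4 = (-4.0000, -6.0000, -3.0000)
after link 5: o_5 = (-4.0000, -5.0000, -3.0000)
after link 6: o_6 = (-6.5000, -1.0000, -7.3301)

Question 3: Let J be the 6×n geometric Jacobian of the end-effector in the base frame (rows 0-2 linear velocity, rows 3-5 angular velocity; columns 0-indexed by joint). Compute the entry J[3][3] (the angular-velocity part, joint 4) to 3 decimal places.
-1.000

axis z_3 = (-1.0000,-0.0000,0.0000); lever o_n−o_3 = (-3.5000,5.0000,-6.3301)
cross product → J_v[:, 3] = (-0.0000,-6.3301,-5.0000)
J_ω[:, 3] = z_3
entry J[3][3] = -1.0000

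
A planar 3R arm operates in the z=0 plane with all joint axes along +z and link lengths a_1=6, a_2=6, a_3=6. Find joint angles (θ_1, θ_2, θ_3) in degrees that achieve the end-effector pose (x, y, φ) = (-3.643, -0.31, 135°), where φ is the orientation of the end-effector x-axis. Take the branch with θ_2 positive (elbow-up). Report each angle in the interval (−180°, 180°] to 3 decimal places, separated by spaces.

-149.998 135.002 149.995

wrist centre = target − a_3·(cos φ, sin φ) = (0.5996, -4.5526)
cos θ_2 = (21.0861−6²−6²)/(2·6·6) = -0.7071; θ_2 = 135.0025° (elbow-up)
β = atan2(-4.5526,0.5996) = -82.4966°; ψ = atan2(4.2425,1.7572) = 67.5012°
θ_1 = β − ψ = -149.9978°
θ_3 = φ − θ_1 − θ_2 = 149.9954° (wrapped to (-180°,180°])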